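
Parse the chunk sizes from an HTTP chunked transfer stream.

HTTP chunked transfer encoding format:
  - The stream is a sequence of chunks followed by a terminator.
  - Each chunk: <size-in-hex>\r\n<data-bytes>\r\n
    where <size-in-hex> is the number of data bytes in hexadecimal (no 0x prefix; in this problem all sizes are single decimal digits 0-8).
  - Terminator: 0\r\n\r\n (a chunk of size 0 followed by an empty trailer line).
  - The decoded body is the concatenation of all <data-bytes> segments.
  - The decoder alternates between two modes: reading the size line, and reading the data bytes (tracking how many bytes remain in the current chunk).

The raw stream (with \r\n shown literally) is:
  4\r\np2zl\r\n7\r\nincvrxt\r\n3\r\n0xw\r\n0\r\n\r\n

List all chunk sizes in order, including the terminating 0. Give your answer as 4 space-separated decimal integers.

Answer: 4 7 3 0

Derivation:
Chunk 1: stream[0..1]='4' size=0x4=4, data at stream[3..7]='p2zl' -> body[0..4], body so far='p2zl'
Chunk 2: stream[9..10]='7' size=0x7=7, data at stream[12..19]='incvrxt' -> body[4..11], body so far='p2zlincvrxt'
Chunk 3: stream[21..22]='3' size=0x3=3, data at stream[24..27]='0xw' -> body[11..14], body so far='p2zlincvrxt0xw'
Chunk 4: stream[29..30]='0' size=0 (terminator). Final body='p2zlincvrxt0xw' (14 bytes)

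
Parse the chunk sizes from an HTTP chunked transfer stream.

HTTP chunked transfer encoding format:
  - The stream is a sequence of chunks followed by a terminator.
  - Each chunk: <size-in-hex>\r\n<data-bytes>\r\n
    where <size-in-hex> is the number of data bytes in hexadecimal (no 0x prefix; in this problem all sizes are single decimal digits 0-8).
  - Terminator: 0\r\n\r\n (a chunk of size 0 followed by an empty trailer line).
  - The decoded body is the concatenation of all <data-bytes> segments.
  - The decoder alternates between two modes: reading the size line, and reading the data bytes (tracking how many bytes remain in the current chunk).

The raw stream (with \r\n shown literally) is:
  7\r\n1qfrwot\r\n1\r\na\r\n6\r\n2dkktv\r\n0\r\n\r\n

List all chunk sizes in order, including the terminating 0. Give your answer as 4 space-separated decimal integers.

Answer: 7 1 6 0

Derivation:
Chunk 1: stream[0..1]='7' size=0x7=7, data at stream[3..10]='1qfrwot' -> body[0..7], body so far='1qfrwot'
Chunk 2: stream[12..13]='1' size=0x1=1, data at stream[15..16]='a' -> body[7..8], body so far='1qfrwota'
Chunk 3: stream[18..19]='6' size=0x6=6, data at stream[21..27]='2dkktv' -> body[8..14], body so far='1qfrwota2dkktv'
Chunk 4: stream[29..30]='0' size=0 (terminator). Final body='1qfrwota2dkktv' (14 bytes)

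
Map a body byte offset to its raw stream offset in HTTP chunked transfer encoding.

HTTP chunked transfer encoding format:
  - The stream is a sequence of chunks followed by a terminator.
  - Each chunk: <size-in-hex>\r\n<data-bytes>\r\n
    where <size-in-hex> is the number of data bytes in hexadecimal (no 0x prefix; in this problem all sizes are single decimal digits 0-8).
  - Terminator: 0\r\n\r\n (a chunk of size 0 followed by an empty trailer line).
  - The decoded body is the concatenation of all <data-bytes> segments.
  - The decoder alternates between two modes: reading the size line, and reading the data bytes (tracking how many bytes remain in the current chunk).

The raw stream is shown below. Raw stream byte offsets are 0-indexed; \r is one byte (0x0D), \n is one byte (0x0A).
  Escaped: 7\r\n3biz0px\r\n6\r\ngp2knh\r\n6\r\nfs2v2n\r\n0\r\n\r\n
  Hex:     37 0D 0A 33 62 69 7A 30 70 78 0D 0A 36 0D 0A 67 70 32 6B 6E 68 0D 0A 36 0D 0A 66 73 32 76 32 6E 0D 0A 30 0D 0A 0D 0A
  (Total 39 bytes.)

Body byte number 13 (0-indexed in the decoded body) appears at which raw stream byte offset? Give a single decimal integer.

Answer: 26

Derivation:
Chunk 1: stream[0..1]='7' size=0x7=7, data at stream[3..10]='3biz0px' -> body[0..7], body so far='3biz0px'
Chunk 2: stream[12..13]='6' size=0x6=6, data at stream[15..21]='gp2knh' -> body[7..13], body so far='3biz0pxgp2knh'
Chunk 3: stream[23..24]='6' size=0x6=6, data at stream[26..32]='fs2v2n' -> body[13..19], body so far='3biz0pxgp2knhfs2v2n'
Chunk 4: stream[34..35]='0' size=0 (terminator). Final body='3biz0pxgp2knhfs2v2n' (19 bytes)
Body byte 13 at stream offset 26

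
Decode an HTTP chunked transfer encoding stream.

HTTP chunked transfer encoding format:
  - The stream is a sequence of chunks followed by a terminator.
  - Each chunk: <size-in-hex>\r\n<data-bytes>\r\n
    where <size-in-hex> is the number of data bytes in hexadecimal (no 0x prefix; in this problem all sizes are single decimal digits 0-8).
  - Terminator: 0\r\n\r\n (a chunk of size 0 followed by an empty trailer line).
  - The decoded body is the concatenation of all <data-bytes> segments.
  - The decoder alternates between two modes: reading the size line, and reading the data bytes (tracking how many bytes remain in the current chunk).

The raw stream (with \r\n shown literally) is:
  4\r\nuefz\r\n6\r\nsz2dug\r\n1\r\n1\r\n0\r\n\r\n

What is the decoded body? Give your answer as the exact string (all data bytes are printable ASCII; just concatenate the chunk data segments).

Chunk 1: stream[0..1]='4' size=0x4=4, data at stream[3..7]='uefz' -> body[0..4], body so far='uefz'
Chunk 2: stream[9..10]='6' size=0x6=6, data at stream[12..18]='sz2dug' -> body[4..10], body so far='uefzsz2dug'
Chunk 3: stream[20..21]='1' size=0x1=1, data at stream[23..24]='1' -> body[10..11], body so far='uefzsz2dug1'
Chunk 4: stream[26..27]='0' size=0 (terminator). Final body='uefzsz2dug1' (11 bytes)

Answer: uefzsz2dug1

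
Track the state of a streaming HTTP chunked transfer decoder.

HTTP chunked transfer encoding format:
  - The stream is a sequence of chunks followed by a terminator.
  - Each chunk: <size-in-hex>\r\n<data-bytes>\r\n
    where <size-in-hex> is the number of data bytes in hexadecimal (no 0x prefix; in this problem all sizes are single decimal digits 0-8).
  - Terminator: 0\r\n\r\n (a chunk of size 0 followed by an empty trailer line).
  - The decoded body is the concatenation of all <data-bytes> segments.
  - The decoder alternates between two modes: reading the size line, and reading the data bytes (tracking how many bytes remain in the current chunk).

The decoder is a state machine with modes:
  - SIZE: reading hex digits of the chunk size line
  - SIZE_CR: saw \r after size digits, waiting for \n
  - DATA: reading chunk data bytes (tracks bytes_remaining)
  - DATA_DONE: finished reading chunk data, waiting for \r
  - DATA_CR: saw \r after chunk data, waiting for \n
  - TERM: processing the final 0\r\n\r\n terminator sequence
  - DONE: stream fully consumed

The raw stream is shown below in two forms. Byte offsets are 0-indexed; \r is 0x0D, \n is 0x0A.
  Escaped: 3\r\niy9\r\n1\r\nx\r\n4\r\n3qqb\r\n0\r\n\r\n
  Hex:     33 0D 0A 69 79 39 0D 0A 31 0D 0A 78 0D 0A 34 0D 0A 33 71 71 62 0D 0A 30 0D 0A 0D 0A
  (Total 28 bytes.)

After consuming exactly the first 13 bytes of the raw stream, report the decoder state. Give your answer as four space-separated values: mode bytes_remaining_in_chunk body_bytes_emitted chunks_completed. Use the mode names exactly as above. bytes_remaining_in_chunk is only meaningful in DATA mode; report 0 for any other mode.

Answer: DATA_CR 0 4 1

Derivation:
Byte 0 = '3': mode=SIZE remaining=0 emitted=0 chunks_done=0
Byte 1 = 0x0D: mode=SIZE_CR remaining=0 emitted=0 chunks_done=0
Byte 2 = 0x0A: mode=DATA remaining=3 emitted=0 chunks_done=0
Byte 3 = 'i': mode=DATA remaining=2 emitted=1 chunks_done=0
Byte 4 = 'y': mode=DATA remaining=1 emitted=2 chunks_done=0
Byte 5 = '9': mode=DATA_DONE remaining=0 emitted=3 chunks_done=0
Byte 6 = 0x0D: mode=DATA_CR remaining=0 emitted=3 chunks_done=0
Byte 7 = 0x0A: mode=SIZE remaining=0 emitted=3 chunks_done=1
Byte 8 = '1': mode=SIZE remaining=0 emitted=3 chunks_done=1
Byte 9 = 0x0D: mode=SIZE_CR remaining=0 emitted=3 chunks_done=1
Byte 10 = 0x0A: mode=DATA remaining=1 emitted=3 chunks_done=1
Byte 11 = 'x': mode=DATA_DONE remaining=0 emitted=4 chunks_done=1
Byte 12 = 0x0D: mode=DATA_CR remaining=0 emitted=4 chunks_done=1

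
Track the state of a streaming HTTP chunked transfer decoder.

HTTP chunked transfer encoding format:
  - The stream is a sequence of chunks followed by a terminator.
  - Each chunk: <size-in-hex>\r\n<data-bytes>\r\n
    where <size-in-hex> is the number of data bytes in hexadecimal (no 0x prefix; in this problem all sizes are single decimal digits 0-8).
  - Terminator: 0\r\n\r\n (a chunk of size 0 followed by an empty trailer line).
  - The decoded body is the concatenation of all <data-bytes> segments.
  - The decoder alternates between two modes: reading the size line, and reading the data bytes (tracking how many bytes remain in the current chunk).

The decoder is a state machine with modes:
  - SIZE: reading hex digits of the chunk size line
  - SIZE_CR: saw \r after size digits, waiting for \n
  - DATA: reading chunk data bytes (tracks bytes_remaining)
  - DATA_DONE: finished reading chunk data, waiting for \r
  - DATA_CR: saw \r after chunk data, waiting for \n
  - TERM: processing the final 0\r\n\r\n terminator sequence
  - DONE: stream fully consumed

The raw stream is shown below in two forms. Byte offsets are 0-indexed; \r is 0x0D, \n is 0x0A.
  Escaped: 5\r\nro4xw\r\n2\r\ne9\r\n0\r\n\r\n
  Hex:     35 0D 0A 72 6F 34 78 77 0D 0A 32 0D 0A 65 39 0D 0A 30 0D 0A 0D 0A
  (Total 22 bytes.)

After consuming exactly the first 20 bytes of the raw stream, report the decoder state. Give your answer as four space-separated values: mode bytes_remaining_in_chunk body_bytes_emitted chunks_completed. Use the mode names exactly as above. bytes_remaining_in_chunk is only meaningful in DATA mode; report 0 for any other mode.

Byte 0 = '5': mode=SIZE remaining=0 emitted=0 chunks_done=0
Byte 1 = 0x0D: mode=SIZE_CR remaining=0 emitted=0 chunks_done=0
Byte 2 = 0x0A: mode=DATA remaining=5 emitted=0 chunks_done=0
Byte 3 = 'r': mode=DATA remaining=4 emitted=1 chunks_done=0
Byte 4 = 'o': mode=DATA remaining=3 emitted=2 chunks_done=0
Byte 5 = '4': mode=DATA remaining=2 emitted=3 chunks_done=0
Byte 6 = 'x': mode=DATA remaining=1 emitted=4 chunks_done=0
Byte 7 = 'w': mode=DATA_DONE remaining=0 emitted=5 chunks_done=0
Byte 8 = 0x0D: mode=DATA_CR remaining=0 emitted=5 chunks_done=0
Byte 9 = 0x0A: mode=SIZE remaining=0 emitted=5 chunks_done=1
Byte 10 = '2': mode=SIZE remaining=0 emitted=5 chunks_done=1
Byte 11 = 0x0D: mode=SIZE_CR remaining=0 emitted=5 chunks_done=1
Byte 12 = 0x0A: mode=DATA remaining=2 emitted=5 chunks_done=1
Byte 13 = 'e': mode=DATA remaining=1 emitted=6 chunks_done=1
Byte 14 = '9': mode=DATA_DONE remaining=0 emitted=7 chunks_done=1
Byte 15 = 0x0D: mode=DATA_CR remaining=0 emitted=7 chunks_done=1
Byte 16 = 0x0A: mode=SIZE remaining=0 emitted=7 chunks_done=2
Byte 17 = '0': mode=SIZE remaining=0 emitted=7 chunks_done=2
Byte 18 = 0x0D: mode=SIZE_CR remaining=0 emitted=7 chunks_done=2
Byte 19 = 0x0A: mode=TERM remaining=0 emitted=7 chunks_done=2

Answer: TERM 0 7 2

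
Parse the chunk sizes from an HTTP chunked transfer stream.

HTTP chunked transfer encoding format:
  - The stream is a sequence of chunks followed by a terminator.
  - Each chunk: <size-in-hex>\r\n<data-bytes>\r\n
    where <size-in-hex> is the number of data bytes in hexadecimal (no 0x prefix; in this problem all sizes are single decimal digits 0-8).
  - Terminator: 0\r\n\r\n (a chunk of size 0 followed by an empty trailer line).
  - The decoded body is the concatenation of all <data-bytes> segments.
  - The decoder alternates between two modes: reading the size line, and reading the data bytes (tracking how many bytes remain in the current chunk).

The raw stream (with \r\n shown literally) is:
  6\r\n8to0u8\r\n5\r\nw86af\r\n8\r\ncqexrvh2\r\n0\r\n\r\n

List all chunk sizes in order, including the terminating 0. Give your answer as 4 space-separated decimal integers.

Chunk 1: stream[0..1]='6' size=0x6=6, data at stream[3..9]='8to0u8' -> body[0..6], body so far='8to0u8'
Chunk 2: stream[11..12]='5' size=0x5=5, data at stream[14..19]='w86af' -> body[6..11], body so far='8to0u8w86af'
Chunk 3: stream[21..22]='8' size=0x8=8, data at stream[24..32]='cqexrvh2' -> body[11..19], body so far='8to0u8w86afcqexrvh2'
Chunk 4: stream[34..35]='0' size=0 (terminator). Final body='8to0u8w86afcqexrvh2' (19 bytes)

Answer: 6 5 8 0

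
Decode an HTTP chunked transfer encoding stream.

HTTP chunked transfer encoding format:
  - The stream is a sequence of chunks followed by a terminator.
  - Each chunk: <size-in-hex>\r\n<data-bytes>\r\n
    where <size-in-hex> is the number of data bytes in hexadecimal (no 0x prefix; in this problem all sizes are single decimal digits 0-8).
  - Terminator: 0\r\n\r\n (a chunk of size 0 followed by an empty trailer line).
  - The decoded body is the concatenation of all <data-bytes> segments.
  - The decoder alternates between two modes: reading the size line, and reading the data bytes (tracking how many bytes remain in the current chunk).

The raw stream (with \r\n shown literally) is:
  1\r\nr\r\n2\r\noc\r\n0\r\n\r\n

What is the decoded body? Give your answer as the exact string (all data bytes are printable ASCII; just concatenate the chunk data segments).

Answer: roc

Derivation:
Chunk 1: stream[0..1]='1' size=0x1=1, data at stream[3..4]='r' -> body[0..1], body so far='r'
Chunk 2: stream[6..7]='2' size=0x2=2, data at stream[9..11]='oc' -> body[1..3], body so far='roc'
Chunk 3: stream[13..14]='0' size=0 (terminator). Final body='roc' (3 bytes)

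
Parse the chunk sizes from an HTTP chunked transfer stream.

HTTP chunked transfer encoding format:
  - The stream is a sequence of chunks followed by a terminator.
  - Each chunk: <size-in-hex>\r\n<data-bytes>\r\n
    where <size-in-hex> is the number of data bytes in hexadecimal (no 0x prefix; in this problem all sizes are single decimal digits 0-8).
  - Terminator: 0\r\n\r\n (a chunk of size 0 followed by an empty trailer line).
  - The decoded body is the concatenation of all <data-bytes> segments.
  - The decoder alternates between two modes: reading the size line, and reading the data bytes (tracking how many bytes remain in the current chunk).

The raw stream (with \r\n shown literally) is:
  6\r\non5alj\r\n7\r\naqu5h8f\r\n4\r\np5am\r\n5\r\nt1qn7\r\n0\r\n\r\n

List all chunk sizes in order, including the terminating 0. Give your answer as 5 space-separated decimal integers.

Chunk 1: stream[0..1]='6' size=0x6=6, data at stream[3..9]='on5alj' -> body[0..6], body so far='on5alj'
Chunk 2: stream[11..12]='7' size=0x7=7, data at stream[14..21]='aqu5h8f' -> body[6..13], body so far='on5aljaqu5h8f'
Chunk 3: stream[23..24]='4' size=0x4=4, data at stream[26..30]='p5am' -> body[13..17], body so far='on5aljaqu5h8fp5am'
Chunk 4: stream[32..33]='5' size=0x5=5, data at stream[35..40]='t1qn7' -> body[17..22], body so far='on5aljaqu5h8fp5amt1qn7'
Chunk 5: stream[42..43]='0' size=0 (terminator). Final body='on5aljaqu5h8fp5amt1qn7' (22 bytes)

Answer: 6 7 4 5 0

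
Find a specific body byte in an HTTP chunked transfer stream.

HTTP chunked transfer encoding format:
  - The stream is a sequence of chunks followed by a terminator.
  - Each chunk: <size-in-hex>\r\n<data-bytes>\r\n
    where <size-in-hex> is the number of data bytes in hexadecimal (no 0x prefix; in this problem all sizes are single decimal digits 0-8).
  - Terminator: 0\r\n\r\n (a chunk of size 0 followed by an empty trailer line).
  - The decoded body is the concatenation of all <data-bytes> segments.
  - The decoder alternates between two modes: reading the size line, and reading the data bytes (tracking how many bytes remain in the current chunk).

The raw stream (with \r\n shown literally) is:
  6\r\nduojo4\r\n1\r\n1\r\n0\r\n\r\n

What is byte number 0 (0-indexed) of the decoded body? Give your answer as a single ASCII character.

Answer: d

Derivation:
Chunk 1: stream[0..1]='6' size=0x6=6, data at stream[3..9]='duojo4' -> body[0..6], body so far='duojo4'
Chunk 2: stream[11..12]='1' size=0x1=1, data at stream[14..15]='1' -> body[6..7], body so far='duojo41'
Chunk 3: stream[17..18]='0' size=0 (terminator). Final body='duojo41' (7 bytes)
Body byte 0 = 'd'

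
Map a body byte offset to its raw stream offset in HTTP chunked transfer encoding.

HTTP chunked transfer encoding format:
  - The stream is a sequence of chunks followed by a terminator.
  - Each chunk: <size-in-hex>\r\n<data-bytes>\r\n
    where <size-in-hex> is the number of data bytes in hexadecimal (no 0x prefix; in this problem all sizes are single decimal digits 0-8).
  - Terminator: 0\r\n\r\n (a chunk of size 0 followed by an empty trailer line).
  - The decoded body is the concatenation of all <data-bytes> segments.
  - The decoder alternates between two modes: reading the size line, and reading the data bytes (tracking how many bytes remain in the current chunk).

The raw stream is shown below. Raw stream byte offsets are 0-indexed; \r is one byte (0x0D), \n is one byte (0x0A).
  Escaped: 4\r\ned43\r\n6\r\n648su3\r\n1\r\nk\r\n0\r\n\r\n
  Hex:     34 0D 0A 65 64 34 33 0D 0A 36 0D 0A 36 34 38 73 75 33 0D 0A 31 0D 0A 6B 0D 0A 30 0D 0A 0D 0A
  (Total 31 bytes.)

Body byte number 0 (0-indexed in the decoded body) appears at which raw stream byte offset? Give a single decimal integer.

Chunk 1: stream[0..1]='4' size=0x4=4, data at stream[3..7]='ed43' -> body[0..4], body so far='ed43'
Chunk 2: stream[9..10]='6' size=0x6=6, data at stream[12..18]='648su3' -> body[4..10], body so far='ed43648su3'
Chunk 3: stream[20..21]='1' size=0x1=1, data at stream[23..24]='k' -> body[10..11], body so far='ed43648su3k'
Chunk 4: stream[26..27]='0' size=0 (terminator). Final body='ed43648su3k' (11 bytes)
Body byte 0 at stream offset 3

Answer: 3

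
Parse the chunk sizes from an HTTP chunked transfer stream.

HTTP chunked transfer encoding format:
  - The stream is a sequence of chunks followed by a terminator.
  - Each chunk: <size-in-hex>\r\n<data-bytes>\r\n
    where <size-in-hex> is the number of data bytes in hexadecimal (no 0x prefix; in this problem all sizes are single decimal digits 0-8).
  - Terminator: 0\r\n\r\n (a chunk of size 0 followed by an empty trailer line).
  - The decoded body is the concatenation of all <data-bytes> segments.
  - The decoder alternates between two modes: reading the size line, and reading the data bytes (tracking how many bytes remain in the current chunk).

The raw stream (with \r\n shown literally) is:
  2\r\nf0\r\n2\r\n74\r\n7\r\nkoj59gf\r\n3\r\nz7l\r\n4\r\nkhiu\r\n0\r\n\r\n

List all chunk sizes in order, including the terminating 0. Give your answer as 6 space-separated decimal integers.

Chunk 1: stream[0..1]='2' size=0x2=2, data at stream[3..5]='f0' -> body[0..2], body so far='f0'
Chunk 2: stream[7..8]='2' size=0x2=2, data at stream[10..12]='74' -> body[2..4], body so far='f074'
Chunk 3: stream[14..15]='7' size=0x7=7, data at stream[17..24]='koj59gf' -> body[4..11], body so far='f074koj59gf'
Chunk 4: stream[26..27]='3' size=0x3=3, data at stream[29..32]='z7l' -> body[11..14], body so far='f074koj59gfz7l'
Chunk 5: stream[34..35]='4' size=0x4=4, data at stream[37..41]='khiu' -> body[14..18], body so far='f074koj59gfz7lkhiu'
Chunk 6: stream[43..44]='0' size=0 (terminator). Final body='f074koj59gfz7lkhiu' (18 bytes)

Answer: 2 2 7 3 4 0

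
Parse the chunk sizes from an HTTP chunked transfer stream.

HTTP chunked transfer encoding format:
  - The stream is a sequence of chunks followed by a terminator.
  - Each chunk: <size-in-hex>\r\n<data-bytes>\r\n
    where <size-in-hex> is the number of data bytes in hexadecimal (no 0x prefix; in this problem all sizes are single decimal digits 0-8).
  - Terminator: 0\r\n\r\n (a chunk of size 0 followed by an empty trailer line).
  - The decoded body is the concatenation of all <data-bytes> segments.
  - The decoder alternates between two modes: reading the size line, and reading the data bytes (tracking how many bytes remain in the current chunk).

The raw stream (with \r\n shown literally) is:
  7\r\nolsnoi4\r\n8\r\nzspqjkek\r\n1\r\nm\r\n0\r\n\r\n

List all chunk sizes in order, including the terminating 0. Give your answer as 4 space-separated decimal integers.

Chunk 1: stream[0..1]='7' size=0x7=7, data at stream[3..10]='olsnoi4' -> body[0..7], body so far='olsnoi4'
Chunk 2: stream[12..13]='8' size=0x8=8, data at stream[15..23]='zspqjkek' -> body[7..15], body so far='olsnoi4zspqjkek'
Chunk 3: stream[25..26]='1' size=0x1=1, data at stream[28..29]='m' -> body[15..16], body so far='olsnoi4zspqjkekm'
Chunk 4: stream[31..32]='0' size=0 (terminator). Final body='olsnoi4zspqjkekm' (16 bytes)

Answer: 7 8 1 0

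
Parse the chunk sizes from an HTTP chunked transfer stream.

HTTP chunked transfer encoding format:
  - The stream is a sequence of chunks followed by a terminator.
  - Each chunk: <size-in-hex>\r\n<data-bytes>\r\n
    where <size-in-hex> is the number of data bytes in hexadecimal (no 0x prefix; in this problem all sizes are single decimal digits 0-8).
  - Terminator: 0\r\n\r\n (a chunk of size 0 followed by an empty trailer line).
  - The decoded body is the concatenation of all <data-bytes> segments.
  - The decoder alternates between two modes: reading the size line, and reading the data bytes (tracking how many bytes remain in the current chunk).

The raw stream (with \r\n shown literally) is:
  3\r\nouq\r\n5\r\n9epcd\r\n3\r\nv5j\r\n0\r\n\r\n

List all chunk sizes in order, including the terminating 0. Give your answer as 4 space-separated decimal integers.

Answer: 3 5 3 0

Derivation:
Chunk 1: stream[0..1]='3' size=0x3=3, data at stream[3..6]='ouq' -> body[0..3], body so far='ouq'
Chunk 2: stream[8..9]='5' size=0x5=5, data at stream[11..16]='9epcd' -> body[3..8], body so far='ouq9epcd'
Chunk 3: stream[18..19]='3' size=0x3=3, data at stream[21..24]='v5j' -> body[8..11], body so far='ouq9epcdv5j'
Chunk 4: stream[26..27]='0' size=0 (terminator). Final body='ouq9epcdv5j' (11 bytes)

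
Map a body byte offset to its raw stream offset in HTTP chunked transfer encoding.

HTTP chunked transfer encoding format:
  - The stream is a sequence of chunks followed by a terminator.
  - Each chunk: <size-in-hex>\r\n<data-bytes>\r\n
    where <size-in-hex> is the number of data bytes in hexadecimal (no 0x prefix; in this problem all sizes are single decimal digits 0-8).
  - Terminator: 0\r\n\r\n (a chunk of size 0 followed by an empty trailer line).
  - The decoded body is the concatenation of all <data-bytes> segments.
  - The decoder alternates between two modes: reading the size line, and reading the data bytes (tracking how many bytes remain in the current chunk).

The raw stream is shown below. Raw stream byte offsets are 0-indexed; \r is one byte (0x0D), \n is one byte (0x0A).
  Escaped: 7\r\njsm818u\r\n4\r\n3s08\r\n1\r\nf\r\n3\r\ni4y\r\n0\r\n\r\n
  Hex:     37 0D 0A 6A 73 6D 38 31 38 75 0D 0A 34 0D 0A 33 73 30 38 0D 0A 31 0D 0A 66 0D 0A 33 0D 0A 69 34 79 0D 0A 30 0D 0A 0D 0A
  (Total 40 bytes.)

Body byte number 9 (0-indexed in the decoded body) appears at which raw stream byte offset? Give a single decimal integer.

Chunk 1: stream[0..1]='7' size=0x7=7, data at stream[3..10]='jsm818u' -> body[0..7], body so far='jsm818u'
Chunk 2: stream[12..13]='4' size=0x4=4, data at stream[15..19]='3s08' -> body[7..11], body so far='jsm818u3s08'
Chunk 3: stream[21..22]='1' size=0x1=1, data at stream[24..25]='f' -> body[11..12], body so far='jsm818u3s08f'
Chunk 4: stream[27..28]='3' size=0x3=3, data at stream[30..33]='i4y' -> body[12..15], body so far='jsm818u3s08fi4y'
Chunk 5: stream[35..36]='0' size=0 (terminator). Final body='jsm818u3s08fi4y' (15 bytes)
Body byte 9 at stream offset 17

Answer: 17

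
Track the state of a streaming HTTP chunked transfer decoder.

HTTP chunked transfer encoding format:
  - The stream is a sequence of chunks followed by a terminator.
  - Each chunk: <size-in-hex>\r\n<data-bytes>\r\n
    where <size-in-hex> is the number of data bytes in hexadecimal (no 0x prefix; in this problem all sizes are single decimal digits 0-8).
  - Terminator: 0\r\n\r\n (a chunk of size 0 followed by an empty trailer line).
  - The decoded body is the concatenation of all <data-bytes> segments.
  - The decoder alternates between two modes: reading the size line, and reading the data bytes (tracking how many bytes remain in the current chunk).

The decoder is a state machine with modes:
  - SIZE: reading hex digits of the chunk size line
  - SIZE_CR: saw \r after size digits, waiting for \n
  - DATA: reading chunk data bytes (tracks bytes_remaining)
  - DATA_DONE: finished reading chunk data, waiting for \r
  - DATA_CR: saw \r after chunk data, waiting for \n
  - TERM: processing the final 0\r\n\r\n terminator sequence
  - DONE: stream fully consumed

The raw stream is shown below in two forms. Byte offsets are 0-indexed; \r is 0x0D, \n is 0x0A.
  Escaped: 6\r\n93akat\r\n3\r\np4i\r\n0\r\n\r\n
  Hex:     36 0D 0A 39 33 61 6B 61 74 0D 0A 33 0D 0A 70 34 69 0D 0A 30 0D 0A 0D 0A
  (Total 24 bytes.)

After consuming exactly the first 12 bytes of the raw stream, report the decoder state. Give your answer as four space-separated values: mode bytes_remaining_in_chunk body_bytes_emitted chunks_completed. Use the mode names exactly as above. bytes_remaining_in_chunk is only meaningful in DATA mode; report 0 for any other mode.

Byte 0 = '6': mode=SIZE remaining=0 emitted=0 chunks_done=0
Byte 1 = 0x0D: mode=SIZE_CR remaining=0 emitted=0 chunks_done=0
Byte 2 = 0x0A: mode=DATA remaining=6 emitted=0 chunks_done=0
Byte 3 = '9': mode=DATA remaining=5 emitted=1 chunks_done=0
Byte 4 = '3': mode=DATA remaining=4 emitted=2 chunks_done=0
Byte 5 = 'a': mode=DATA remaining=3 emitted=3 chunks_done=0
Byte 6 = 'k': mode=DATA remaining=2 emitted=4 chunks_done=0
Byte 7 = 'a': mode=DATA remaining=1 emitted=5 chunks_done=0
Byte 8 = 't': mode=DATA_DONE remaining=0 emitted=6 chunks_done=0
Byte 9 = 0x0D: mode=DATA_CR remaining=0 emitted=6 chunks_done=0
Byte 10 = 0x0A: mode=SIZE remaining=0 emitted=6 chunks_done=1
Byte 11 = '3': mode=SIZE remaining=0 emitted=6 chunks_done=1

Answer: SIZE 0 6 1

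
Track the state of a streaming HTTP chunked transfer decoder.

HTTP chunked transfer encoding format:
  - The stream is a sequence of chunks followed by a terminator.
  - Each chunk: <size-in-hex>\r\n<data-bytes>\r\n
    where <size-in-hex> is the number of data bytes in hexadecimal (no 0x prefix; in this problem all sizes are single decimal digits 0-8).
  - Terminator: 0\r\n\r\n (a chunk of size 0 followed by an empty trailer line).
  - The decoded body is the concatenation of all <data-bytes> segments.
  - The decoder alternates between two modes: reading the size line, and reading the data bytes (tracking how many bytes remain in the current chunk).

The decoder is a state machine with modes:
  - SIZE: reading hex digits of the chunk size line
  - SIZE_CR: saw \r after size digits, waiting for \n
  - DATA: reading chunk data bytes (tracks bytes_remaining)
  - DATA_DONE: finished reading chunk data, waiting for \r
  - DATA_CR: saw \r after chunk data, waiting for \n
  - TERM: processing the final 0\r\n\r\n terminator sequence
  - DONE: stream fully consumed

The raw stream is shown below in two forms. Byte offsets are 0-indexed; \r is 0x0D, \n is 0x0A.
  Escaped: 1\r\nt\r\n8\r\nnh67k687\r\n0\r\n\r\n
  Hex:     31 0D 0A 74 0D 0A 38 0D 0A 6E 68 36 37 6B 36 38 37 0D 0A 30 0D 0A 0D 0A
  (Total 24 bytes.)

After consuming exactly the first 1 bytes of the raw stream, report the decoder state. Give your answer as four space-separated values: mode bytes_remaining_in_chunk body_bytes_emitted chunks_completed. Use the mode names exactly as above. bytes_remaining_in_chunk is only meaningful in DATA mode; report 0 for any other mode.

Answer: SIZE 0 0 0

Derivation:
Byte 0 = '1': mode=SIZE remaining=0 emitted=0 chunks_done=0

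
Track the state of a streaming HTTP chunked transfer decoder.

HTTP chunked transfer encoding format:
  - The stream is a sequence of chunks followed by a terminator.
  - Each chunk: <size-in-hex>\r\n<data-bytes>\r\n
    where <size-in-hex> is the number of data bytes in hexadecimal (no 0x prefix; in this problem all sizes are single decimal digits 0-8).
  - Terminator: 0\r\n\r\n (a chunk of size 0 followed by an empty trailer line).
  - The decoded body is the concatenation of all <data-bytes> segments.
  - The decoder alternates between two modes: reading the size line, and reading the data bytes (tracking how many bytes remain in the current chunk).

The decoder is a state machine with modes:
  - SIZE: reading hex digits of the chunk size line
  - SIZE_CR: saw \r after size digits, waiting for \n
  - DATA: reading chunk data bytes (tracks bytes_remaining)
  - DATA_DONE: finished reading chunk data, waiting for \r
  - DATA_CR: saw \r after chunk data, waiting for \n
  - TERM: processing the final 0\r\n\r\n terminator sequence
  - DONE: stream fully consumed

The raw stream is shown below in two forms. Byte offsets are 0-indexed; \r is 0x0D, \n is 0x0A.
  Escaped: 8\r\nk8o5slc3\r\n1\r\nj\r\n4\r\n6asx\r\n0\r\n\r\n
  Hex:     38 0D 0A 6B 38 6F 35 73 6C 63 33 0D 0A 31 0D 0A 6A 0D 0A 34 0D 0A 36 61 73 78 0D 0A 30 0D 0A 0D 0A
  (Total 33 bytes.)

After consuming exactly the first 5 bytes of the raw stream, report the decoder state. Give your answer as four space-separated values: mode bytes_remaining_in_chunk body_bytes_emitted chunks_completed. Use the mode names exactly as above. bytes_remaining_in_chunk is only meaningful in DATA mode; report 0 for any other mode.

Byte 0 = '8': mode=SIZE remaining=0 emitted=0 chunks_done=0
Byte 1 = 0x0D: mode=SIZE_CR remaining=0 emitted=0 chunks_done=0
Byte 2 = 0x0A: mode=DATA remaining=8 emitted=0 chunks_done=0
Byte 3 = 'k': mode=DATA remaining=7 emitted=1 chunks_done=0
Byte 4 = '8': mode=DATA remaining=6 emitted=2 chunks_done=0

Answer: DATA 6 2 0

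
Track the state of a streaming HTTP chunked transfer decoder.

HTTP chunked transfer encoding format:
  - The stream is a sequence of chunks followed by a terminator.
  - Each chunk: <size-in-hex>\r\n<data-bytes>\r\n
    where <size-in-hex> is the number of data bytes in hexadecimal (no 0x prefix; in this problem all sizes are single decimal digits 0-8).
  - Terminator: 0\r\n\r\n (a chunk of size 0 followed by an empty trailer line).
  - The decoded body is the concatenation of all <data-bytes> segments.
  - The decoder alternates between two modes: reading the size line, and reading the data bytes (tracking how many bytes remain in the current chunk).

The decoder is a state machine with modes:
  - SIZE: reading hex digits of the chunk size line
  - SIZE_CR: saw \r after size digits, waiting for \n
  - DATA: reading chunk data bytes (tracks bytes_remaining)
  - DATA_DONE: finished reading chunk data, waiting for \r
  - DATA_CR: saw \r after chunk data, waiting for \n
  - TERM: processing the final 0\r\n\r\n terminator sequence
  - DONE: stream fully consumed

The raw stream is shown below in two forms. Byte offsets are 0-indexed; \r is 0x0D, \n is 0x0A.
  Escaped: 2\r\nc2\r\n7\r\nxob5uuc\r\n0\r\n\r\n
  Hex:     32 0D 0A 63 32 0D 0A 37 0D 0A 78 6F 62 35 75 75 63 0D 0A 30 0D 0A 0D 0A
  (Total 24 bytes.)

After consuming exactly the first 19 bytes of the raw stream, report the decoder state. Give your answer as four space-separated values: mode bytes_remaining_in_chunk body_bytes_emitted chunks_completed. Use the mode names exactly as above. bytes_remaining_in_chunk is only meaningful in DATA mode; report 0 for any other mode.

Byte 0 = '2': mode=SIZE remaining=0 emitted=0 chunks_done=0
Byte 1 = 0x0D: mode=SIZE_CR remaining=0 emitted=0 chunks_done=0
Byte 2 = 0x0A: mode=DATA remaining=2 emitted=0 chunks_done=0
Byte 3 = 'c': mode=DATA remaining=1 emitted=1 chunks_done=0
Byte 4 = '2': mode=DATA_DONE remaining=0 emitted=2 chunks_done=0
Byte 5 = 0x0D: mode=DATA_CR remaining=0 emitted=2 chunks_done=0
Byte 6 = 0x0A: mode=SIZE remaining=0 emitted=2 chunks_done=1
Byte 7 = '7': mode=SIZE remaining=0 emitted=2 chunks_done=1
Byte 8 = 0x0D: mode=SIZE_CR remaining=0 emitted=2 chunks_done=1
Byte 9 = 0x0A: mode=DATA remaining=7 emitted=2 chunks_done=1
Byte 10 = 'x': mode=DATA remaining=6 emitted=3 chunks_done=1
Byte 11 = 'o': mode=DATA remaining=5 emitted=4 chunks_done=1
Byte 12 = 'b': mode=DATA remaining=4 emitted=5 chunks_done=1
Byte 13 = '5': mode=DATA remaining=3 emitted=6 chunks_done=1
Byte 14 = 'u': mode=DATA remaining=2 emitted=7 chunks_done=1
Byte 15 = 'u': mode=DATA remaining=1 emitted=8 chunks_done=1
Byte 16 = 'c': mode=DATA_DONE remaining=0 emitted=9 chunks_done=1
Byte 17 = 0x0D: mode=DATA_CR remaining=0 emitted=9 chunks_done=1
Byte 18 = 0x0A: mode=SIZE remaining=0 emitted=9 chunks_done=2

Answer: SIZE 0 9 2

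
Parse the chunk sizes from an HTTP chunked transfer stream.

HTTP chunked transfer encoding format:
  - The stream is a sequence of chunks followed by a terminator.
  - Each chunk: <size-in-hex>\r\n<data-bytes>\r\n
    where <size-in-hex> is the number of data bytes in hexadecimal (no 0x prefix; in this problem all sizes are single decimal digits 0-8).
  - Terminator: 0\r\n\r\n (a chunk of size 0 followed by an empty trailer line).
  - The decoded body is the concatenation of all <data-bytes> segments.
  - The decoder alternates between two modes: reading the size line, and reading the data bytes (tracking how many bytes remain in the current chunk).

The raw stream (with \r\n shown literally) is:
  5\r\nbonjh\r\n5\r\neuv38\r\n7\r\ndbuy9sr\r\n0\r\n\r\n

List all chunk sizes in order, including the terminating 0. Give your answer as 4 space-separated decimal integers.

Answer: 5 5 7 0

Derivation:
Chunk 1: stream[0..1]='5' size=0x5=5, data at stream[3..8]='bonjh' -> body[0..5], body so far='bonjh'
Chunk 2: stream[10..11]='5' size=0x5=5, data at stream[13..18]='euv38' -> body[5..10], body so far='bonjheuv38'
Chunk 3: stream[20..21]='7' size=0x7=7, data at stream[23..30]='dbuy9sr' -> body[10..17], body so far='bonjheuv38dbuy9sr'
Chunk 4: stream[32..33]='0' size=0 (terminator). Final body='bonjheuv38dbuy9sr' (17 bytes)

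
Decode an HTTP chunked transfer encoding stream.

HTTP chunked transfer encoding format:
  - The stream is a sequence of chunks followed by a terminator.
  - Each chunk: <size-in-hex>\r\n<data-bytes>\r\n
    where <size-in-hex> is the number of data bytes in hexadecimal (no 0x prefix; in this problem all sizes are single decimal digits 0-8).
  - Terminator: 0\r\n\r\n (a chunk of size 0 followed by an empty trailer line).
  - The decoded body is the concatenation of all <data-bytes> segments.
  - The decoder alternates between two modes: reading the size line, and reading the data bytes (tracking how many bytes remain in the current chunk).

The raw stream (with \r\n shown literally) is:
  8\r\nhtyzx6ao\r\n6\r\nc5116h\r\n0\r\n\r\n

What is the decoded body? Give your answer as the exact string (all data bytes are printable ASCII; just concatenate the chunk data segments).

Answer: htyzx6aoc5116h

Derivation:
Chunk 1: stream[0..1]='8' size=0x8=8, data at stream[3..11]='htyzx6ao' -> body[0..8], body so far='htyzx6ao'
Chunk 2: stream[13..14]='6' size=0x6=6, data at stream[16..22]='c5116h' -> body[8..14], body so far='htyzx6aoc5116h'
Chunk 3: stream[24..25]='0' size=0 (terminator). Final body='htyzx6aoc5116h' (14 bytes)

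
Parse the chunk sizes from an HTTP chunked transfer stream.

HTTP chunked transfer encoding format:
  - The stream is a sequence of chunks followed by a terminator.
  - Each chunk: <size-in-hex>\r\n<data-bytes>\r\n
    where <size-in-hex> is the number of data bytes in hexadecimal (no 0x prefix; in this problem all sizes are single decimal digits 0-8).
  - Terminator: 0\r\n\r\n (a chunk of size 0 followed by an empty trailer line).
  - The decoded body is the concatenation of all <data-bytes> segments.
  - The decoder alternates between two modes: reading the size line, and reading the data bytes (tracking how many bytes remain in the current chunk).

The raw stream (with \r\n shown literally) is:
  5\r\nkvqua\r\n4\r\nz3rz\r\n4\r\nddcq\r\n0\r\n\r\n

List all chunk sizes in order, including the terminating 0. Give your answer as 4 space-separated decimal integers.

Answer: 5 4 4 0

Derivation:
Chunk 1: stream[0..1]='5' size=0x5=5, data at stream[3..8]='kvqua' -> body[0..5], body so far='kvqua'
Chunk 2: stream[10..11]='4' size=0x4=4, data at stream[13..17]='z3rz' -> body[5..9], body so far='kvquaz3rz'
Chunk 3: stream[19..20]='4' size=0x4=4, data at stream[22..26]='ddcq' -> body[9..13], body so far='kvquaz3rzddcq'
Chunk 4: stream[28..29]='0' size=0 (terminator). Final body='kvquaz3rzddcq' (13 bytes)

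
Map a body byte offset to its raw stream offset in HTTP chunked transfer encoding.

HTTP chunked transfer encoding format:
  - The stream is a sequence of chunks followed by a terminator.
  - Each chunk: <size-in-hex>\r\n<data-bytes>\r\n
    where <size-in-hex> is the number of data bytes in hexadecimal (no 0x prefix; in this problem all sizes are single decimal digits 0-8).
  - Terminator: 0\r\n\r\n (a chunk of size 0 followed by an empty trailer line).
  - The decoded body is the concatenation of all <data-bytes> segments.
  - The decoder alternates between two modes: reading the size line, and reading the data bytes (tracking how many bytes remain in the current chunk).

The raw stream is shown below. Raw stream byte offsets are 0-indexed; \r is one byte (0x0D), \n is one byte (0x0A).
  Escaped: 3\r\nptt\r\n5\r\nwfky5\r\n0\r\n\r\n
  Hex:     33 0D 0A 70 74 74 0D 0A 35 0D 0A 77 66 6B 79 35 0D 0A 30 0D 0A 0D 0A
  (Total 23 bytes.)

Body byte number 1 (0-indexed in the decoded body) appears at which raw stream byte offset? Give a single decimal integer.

Chunk 1: stream[0..1]='3' size=0x3=3, data at stream[3..6]='ptt' -> body[0..3], body so far='ptt'
Chunk 2: stream[8..9]='5' size=0x5=5, data at stream[11..16]='wfky5' -> body[3..8], body so far='pttwfky5'
Chunk 3: stream[18..19]='0' size=0 (terminator). Final body='pttwfky5' (8 bytes)
Body byte 1 at stream offset 4

Answer: 4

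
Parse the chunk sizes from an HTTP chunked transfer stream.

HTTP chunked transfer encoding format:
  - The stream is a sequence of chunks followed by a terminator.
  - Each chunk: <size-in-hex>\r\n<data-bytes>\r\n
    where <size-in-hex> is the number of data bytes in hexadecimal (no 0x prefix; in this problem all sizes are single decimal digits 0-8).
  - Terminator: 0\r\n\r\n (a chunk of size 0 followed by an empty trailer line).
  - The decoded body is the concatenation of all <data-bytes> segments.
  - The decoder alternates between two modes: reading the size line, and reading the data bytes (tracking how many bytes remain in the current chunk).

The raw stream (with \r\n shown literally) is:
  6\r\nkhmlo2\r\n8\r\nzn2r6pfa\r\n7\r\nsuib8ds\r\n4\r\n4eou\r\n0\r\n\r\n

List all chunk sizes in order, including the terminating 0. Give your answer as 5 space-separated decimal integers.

Answer: 6 8 7 4 0

Derivation:
Chunk 1: stream[0..1]='6' size=0x6=6, data at stream[3..9]='khmlo2' -> body[0..6], body so far='khmlo2'
Chunk 2: stream[11..12]='8' size=0x8=8, data at stream[14..22]='zn2r6pfa' -> body[6..14], body so far='khmlo2zn2r6pfa'
Chunk 3: stream[24..25]='7' size=0x7=7, data at stream[27..34]='suib8ds' -> body[14..21], body so far='khmlo2zn2r6pfasuib8ds'
Chunk 4: stream[36..37]='4' size=0x4=4, data at stream[39..43]='4eou' -> body[21..25], body so far='khmlo2zn2r6pfasuib8ds4eou'
Chunk 5: stream[45..46]='0' size=0 (terminator). Final body='khmlo2zn2r6pfasuib8ds4eou' (25 bytes)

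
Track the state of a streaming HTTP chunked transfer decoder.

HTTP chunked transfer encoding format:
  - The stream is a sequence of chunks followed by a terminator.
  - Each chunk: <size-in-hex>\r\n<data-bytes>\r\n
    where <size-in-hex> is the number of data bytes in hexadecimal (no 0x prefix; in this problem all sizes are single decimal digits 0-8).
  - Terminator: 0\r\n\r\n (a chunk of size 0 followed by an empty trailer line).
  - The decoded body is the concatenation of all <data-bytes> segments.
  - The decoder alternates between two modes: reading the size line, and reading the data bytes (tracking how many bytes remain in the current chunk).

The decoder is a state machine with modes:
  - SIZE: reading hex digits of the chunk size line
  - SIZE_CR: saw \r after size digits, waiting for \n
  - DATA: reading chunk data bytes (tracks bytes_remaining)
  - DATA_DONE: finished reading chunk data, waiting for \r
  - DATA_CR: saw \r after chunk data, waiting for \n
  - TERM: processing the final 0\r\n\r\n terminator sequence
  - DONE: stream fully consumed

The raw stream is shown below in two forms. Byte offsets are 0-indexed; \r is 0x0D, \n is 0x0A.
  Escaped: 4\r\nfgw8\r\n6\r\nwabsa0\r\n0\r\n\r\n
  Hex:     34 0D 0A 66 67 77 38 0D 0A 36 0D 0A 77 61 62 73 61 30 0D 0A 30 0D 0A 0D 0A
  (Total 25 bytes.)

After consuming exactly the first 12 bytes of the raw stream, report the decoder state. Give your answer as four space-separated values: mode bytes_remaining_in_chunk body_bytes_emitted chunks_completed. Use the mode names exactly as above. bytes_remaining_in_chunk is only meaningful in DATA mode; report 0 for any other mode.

Byte 0 = '4': mode=SIZE remaining=0 emitted=0 chunks_done=0
Byte 1 = 0x0D: mode=SIZE_CR remaining=0 emitted=0 chunks_done=0
Byte 2 = 0x0A: mode=DATA remaining=4 emitted=0 chunks_done=0
Byte 3 = 'f': mode=DATA remaining=3 emitted=1 chunks_done=0
Byte 4 = 'g': mode=DATA remaining=2 emitted=2 chunks_done=0
Byte 5 = 'w': mode=DATA remaining=1 emitted=3 chunks_done=0
Byte 6 = '8': mode=DATA_DONE remaining=0 emitted=4 chunks_done=0
Byte 7 = 0x0D: mode=DATA_CR remaining=0 emitted=4 chunks_done=0
Byte 8 = 0x0A: mode=SIZE remaining=0 emitted=4 chunks_done=1
Byte 9 = '6': mode=SIZE remaining=0 emitted=4 chunks_done=1
Byte 10 = 0x0D: mode=SIZE_CR remaining=0 emitted=4 chunks_done=1
Byte 11 = 0x0A: mode=DATA remaining=6 emitted=4 chunks_done=1

Answer: DATA 6 4 1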